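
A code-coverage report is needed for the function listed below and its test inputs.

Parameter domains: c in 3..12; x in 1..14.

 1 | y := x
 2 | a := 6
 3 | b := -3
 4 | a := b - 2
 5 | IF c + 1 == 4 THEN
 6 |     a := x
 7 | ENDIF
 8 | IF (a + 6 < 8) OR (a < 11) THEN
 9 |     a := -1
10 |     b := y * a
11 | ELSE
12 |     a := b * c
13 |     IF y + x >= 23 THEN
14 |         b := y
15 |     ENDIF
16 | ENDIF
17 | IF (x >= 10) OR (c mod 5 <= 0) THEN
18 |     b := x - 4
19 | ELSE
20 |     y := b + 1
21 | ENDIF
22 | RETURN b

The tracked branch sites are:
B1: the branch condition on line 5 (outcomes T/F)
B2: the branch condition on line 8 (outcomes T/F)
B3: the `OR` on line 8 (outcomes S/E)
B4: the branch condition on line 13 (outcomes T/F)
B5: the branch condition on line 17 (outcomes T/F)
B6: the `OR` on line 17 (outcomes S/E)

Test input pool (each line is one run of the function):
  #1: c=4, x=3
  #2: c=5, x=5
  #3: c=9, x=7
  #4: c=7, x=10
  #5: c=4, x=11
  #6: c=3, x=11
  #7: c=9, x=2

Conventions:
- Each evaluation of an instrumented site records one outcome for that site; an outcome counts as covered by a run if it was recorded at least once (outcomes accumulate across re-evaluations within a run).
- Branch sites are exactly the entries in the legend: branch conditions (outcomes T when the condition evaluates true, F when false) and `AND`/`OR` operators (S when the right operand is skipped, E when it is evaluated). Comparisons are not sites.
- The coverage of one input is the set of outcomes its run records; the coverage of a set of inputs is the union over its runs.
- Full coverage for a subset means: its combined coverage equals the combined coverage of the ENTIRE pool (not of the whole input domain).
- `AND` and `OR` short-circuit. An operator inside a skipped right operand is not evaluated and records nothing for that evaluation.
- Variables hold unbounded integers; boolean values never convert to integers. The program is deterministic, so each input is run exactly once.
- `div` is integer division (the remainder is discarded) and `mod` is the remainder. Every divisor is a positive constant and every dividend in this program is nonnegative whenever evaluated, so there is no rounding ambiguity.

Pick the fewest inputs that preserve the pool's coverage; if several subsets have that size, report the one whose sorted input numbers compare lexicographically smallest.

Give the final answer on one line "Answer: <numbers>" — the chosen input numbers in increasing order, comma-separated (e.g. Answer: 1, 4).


#1 (c=4, x=3) -> covered: B1=F, B2=T, B3=S, B5=F, B6=E
#2 (c=5, x=5) -> covered: B1=F, B2=T, B3=S, B5=T, B6=E
#3 (c=9, x=7) -> covered: B1=F, B2=T, B3=S, B5=F, B6=E
#4 (c=7, x=10) -> covered: B1=F, B2=T, B3=S, B5=T, B6=S
#5 (c=4, x=11) -> covered: B1=F, B2=T, B3=S, B5=T, B6=S
#6 (c=3, x=11) -> covered: B1=T, B2=F, B3=E, B4=F, B5=T, B6=S
#7 (c=9, x=2) -> covered: B1=F, B2=T, B3=S, B5=F, B6=E
the full pool covers 11 outcomes: B1=T, B1=F, B2=T, B2=F, B3=S, B3=E, B4=F, B5=T, B5=F, B6=S, B6=E
no size-1 subset reaches all 11 outcomes (best union: 6/11)
at size 2, {1, 6} reaches all 11 outcomes; every lexicographically earlier size-2 subset fails
Answer: 1, 6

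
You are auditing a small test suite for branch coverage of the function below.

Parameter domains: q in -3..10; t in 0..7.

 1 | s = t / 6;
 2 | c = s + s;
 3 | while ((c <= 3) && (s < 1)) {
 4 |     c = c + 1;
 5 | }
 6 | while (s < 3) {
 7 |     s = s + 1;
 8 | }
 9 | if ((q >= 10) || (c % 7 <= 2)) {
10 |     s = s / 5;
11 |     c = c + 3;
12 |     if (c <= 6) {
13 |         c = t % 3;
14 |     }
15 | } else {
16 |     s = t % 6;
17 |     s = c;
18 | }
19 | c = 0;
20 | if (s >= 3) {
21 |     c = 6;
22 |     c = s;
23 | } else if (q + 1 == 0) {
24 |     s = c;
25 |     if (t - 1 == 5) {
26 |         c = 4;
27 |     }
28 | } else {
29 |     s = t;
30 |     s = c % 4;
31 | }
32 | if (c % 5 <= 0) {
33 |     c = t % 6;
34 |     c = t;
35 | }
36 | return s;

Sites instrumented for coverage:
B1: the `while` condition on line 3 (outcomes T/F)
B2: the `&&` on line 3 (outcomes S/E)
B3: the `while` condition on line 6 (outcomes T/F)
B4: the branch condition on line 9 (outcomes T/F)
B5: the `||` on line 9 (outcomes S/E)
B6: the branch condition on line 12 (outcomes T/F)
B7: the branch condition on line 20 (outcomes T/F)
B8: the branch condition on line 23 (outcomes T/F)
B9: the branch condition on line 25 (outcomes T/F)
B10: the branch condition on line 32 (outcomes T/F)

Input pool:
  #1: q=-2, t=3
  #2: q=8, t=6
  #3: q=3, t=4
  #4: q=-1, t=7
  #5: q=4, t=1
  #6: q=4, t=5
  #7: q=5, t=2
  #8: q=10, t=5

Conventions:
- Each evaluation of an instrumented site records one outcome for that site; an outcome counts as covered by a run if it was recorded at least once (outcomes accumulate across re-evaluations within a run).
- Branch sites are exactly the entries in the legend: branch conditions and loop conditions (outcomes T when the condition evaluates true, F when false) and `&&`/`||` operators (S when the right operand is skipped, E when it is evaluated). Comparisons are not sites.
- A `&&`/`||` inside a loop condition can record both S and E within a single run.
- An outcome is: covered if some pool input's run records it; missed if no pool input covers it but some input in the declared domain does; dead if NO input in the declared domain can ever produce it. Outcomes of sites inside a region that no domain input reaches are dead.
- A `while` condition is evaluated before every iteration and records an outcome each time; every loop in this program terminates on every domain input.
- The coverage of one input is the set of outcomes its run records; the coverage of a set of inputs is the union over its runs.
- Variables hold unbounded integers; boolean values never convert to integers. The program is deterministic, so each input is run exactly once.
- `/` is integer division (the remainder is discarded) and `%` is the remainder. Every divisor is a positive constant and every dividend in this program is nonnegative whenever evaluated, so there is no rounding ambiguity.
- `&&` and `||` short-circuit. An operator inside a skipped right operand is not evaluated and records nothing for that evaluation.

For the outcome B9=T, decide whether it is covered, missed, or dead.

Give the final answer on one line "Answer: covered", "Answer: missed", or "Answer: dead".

no pool input records B9=T
but domain input (q=-1, t=6) does record it -> reachable, so missed

Answer: missed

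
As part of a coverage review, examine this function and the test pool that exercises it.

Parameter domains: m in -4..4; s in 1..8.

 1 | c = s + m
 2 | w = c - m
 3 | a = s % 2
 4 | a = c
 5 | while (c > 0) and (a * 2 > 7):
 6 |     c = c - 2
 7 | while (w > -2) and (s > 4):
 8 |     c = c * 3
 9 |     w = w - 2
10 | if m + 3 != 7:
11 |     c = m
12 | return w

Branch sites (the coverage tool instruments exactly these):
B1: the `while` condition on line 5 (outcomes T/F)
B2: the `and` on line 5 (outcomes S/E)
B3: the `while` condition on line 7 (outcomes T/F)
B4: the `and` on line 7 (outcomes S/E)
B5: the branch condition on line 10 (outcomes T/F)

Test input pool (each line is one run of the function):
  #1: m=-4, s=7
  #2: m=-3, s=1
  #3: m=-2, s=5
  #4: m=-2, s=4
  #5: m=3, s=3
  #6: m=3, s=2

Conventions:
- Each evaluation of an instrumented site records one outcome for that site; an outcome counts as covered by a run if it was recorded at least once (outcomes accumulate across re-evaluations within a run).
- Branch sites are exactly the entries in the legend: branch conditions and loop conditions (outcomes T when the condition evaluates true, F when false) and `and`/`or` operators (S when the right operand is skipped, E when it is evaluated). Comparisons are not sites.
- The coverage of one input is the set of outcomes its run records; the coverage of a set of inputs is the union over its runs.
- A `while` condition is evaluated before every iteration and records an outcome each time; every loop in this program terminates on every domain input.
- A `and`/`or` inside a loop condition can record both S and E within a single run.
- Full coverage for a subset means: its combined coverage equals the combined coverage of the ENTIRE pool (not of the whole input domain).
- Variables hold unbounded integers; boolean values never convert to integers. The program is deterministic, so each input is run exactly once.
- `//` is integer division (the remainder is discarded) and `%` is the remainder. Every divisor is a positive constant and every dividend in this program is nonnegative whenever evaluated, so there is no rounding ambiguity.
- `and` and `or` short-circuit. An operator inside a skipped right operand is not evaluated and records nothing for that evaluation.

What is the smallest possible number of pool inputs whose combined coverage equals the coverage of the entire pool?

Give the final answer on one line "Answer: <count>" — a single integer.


test 1 (m=-4, s=7) fires B2->E, B1->F, B4->E, B3->T, B4->E, B3->T, B4->E, B3->T, B4->E, B3->T, B4->E, B3->T, B4->S, B3->F, ...; hits B1=F, B2=E, B3=T, B3=F, B4=S, B4=E, B5=T
test 2 (m=-3, s=1) fires B2->S, B1->F, B4->E, B3->F, B5->T; hits B1=F, B2=S, B3=F, B4=E, B5=T
test 3 (m=-2, s=5) fires B2->E, B1->F, B4->E, B3->T, B4->E, B3->T, B4->E, B3->T, B4->E, B3->T, B4->S, B3->F, B5->T; hits B1=F, B2=E, B3=T, B3=F, B4=S, B4=E, B5=T
test 4 (m=-2, s=4) fires B2->E, B1->F, B4->E, B3->F, B5->T; hits B1=F, B2=E, B3=F, B4=E, B5=T
test 5 (m=3, s=3) fires B2->E, B1->T, B2->E, B1->T, B2->E, B1->T, B2->S, B1->F, B4->E, B3->F, B5->T; hits B1=T, B1=F, B2=S, B2=E, B3=F, B4=E, B5=T
test 6 (m=3, s=2) fires B2->E, B1->T, B2->E, B1->T, B2->E, B1->T, B2->S, B1->F, B4->E, B3->F, B5->T; hits B1=T, B1=F, B2=S, B2=E, B3=F, B4=E, B5=T
union over all inputs: B1=T, B1=F, B2=S, B2=E, B3=T, B3=F, B4=S, B4=E, B5=T (9 outcomes)
checked all size-1 subsets: none covers 9 outcomes (max 7/9)
size 2: inputs {1, 5} cover all 9 outcomes, and no lexicographically smaller subset of this size does
Answer: 2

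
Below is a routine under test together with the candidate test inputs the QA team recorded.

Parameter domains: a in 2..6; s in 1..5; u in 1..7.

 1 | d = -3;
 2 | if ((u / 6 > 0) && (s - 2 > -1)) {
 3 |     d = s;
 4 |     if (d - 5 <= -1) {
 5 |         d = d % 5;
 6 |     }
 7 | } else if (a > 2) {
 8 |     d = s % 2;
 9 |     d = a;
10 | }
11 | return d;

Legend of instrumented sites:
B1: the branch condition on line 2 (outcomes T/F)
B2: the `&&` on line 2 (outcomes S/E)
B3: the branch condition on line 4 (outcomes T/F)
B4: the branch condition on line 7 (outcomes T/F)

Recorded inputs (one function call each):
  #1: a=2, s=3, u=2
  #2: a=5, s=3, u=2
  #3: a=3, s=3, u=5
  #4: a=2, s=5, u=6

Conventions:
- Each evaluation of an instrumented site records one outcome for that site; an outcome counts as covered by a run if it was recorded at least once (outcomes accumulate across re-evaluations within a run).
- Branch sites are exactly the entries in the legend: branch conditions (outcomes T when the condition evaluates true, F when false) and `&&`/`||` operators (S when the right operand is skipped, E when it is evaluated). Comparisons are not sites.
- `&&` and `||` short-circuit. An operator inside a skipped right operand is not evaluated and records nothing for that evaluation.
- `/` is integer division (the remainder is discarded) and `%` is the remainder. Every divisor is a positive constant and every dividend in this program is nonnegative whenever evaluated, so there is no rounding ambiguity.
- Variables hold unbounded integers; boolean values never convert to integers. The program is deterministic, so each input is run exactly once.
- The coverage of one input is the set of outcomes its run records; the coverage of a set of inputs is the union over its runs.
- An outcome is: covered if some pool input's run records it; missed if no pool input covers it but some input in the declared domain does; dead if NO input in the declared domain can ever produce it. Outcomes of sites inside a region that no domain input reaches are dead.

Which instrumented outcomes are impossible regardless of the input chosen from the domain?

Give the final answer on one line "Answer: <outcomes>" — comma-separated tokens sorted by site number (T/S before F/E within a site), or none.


sweeping the full domain (175 inputs) for each outcome:
  reachable outcomes have witnesses, e.g. B1=T (e.g. a=2, s=2, u=6), B1=F (e.g. a=2, s=1, u=1), B2=S (e.g. a=2, s=1, u=1), B2=E (e.g. a=2, s=1, u=6)
Answer: none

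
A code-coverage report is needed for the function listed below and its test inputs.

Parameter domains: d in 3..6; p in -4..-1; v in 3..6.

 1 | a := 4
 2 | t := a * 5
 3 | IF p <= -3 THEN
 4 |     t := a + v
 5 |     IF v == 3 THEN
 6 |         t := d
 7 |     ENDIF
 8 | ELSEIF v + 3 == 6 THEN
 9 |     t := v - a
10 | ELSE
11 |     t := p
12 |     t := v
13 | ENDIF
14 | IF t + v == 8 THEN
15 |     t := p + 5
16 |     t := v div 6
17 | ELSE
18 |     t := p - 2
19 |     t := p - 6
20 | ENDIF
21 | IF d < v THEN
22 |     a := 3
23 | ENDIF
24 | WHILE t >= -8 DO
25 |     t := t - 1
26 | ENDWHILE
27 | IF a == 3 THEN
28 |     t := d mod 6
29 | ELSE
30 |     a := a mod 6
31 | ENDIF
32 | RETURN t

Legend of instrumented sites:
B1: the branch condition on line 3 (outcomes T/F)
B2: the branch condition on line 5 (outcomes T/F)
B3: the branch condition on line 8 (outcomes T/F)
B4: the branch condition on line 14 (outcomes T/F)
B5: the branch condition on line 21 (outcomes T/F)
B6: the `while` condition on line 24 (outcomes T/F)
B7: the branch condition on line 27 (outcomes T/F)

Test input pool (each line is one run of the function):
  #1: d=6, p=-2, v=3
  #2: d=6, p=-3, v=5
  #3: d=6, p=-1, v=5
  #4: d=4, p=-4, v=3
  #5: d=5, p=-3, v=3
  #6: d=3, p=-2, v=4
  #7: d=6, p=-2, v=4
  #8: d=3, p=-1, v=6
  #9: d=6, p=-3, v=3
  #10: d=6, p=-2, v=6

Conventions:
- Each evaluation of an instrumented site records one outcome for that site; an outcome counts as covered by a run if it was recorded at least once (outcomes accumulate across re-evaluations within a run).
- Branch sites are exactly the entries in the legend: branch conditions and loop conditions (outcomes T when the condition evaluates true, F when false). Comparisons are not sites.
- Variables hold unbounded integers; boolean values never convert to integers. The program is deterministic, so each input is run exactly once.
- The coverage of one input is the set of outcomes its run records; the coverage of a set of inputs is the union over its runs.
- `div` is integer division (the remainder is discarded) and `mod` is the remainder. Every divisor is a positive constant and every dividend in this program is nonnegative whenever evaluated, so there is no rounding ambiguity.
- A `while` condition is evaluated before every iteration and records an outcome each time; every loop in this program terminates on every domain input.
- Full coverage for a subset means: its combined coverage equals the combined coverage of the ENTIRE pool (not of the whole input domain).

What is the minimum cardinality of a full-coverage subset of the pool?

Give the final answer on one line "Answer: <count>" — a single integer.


#1 (d=6, p=-2, v=3) -> B1->F, B3->T, B4->F, B5->F, B6->T, B6->F, B7->F; covered: B1=F, B3=T, B4=F, B5=F, B6=T, B6=F, B7=F
#2 (d=6, p=-3, v=5) -> B1->T, B2->F, B4->F, B5->F, B6->F, B7->F; covered: B1=T, B2=F, B4=F, B5=F, B6=F, B7=F
#3 (d=6, p=-1, v=5) -> B1->F, B3->F, B4->F, B5->F, B6->T, B6->T, B6->F, B7->F; covered: B1=F, B3=F, B4=F, B5=F, B6=T, B6=F, B7=F
#4 (d=4, p=-4, v=3) -> B1->T, B2->T, B4->F, B5->F, B6->F, B7->F; covered: B1=T, B2=T, B4=F, B5=F, B6=F, B7=F
#5 (d=5, p=-3, v=3) -> B1->T, B2->T, B4->T, B5->F, B6->T, B6->T, B6->T, B6->T, B6->T, B6->T, B6->T, B6->T, B6->T, B6->F, ...; covered: B1=T, B2=T, B4=T, B5=F, B6=T, B6=F, B7=F
#6 (d=3, p=-2, v=4) -> B1->F, B3->F, B4->T, B5->T, B6->T, B6->T, B6->T, B6->T, B6->T, B6->T, B6->T, B6->T, B6->T, B6->F, ...; covered: B1=F, B3=F, B4=T, B5=T, B6=T, B6=F, B7=T
#7 (d=6, p=-2, v=4) -> B1->F, B3->F, B4->T, B5->F, B6->T, B6->T, B6->T, B6->T, B6->T, B6->T, B6->T, B6->T, B6->T, B6->F, ...; covered: B1=F, B3=F, B4=T, B5=F, B6=T, B6=F, B7=F
#8 (d=3, p=-1, v=6) -> B1->F, B3->F, B4->F, B5->T, B6->T, B6->T, B6->F, B7->T; covered: B1=F, B3=F, B4=F, B5=T, B6=T, B6=F, B7=T
#9 (d=6, p=-3, v=3) -> B1->T, B2->T, B4->F, B5->F, B6->F, B7->F; covered: B1=T, B2=T, B4=F, B5=F, B6=F, B7=F
#10 (d=6, p=-2, v=6) -> B1->F, B3->F, B4->F, B5->F, B6->T, B6->F, B7->F; covered: B1=F, B3=F, B4=F, B5=F, B6=T, B6=F, B7=F
together the pool reaches 14 outcomes: B1=T, B1=F, B2=T, B2=F, B3=T, B3=F, B4=T, B4=F, B5=T, B5=F, B6=T, B6=F, B7=T, B7=F
every size-1 subset falls short of the 14 outcomes (best: 7/14)
every size-2 subset falls short of the 14 outcomes (best: 12/14)
every size-3 subset falls short of the 14 outcomes (best: 13/14)
the canonical winner is {1, 2, 4, 6}: size 4, full 14-outcome coverage, earliest index list among size-4 covers
Answer: 4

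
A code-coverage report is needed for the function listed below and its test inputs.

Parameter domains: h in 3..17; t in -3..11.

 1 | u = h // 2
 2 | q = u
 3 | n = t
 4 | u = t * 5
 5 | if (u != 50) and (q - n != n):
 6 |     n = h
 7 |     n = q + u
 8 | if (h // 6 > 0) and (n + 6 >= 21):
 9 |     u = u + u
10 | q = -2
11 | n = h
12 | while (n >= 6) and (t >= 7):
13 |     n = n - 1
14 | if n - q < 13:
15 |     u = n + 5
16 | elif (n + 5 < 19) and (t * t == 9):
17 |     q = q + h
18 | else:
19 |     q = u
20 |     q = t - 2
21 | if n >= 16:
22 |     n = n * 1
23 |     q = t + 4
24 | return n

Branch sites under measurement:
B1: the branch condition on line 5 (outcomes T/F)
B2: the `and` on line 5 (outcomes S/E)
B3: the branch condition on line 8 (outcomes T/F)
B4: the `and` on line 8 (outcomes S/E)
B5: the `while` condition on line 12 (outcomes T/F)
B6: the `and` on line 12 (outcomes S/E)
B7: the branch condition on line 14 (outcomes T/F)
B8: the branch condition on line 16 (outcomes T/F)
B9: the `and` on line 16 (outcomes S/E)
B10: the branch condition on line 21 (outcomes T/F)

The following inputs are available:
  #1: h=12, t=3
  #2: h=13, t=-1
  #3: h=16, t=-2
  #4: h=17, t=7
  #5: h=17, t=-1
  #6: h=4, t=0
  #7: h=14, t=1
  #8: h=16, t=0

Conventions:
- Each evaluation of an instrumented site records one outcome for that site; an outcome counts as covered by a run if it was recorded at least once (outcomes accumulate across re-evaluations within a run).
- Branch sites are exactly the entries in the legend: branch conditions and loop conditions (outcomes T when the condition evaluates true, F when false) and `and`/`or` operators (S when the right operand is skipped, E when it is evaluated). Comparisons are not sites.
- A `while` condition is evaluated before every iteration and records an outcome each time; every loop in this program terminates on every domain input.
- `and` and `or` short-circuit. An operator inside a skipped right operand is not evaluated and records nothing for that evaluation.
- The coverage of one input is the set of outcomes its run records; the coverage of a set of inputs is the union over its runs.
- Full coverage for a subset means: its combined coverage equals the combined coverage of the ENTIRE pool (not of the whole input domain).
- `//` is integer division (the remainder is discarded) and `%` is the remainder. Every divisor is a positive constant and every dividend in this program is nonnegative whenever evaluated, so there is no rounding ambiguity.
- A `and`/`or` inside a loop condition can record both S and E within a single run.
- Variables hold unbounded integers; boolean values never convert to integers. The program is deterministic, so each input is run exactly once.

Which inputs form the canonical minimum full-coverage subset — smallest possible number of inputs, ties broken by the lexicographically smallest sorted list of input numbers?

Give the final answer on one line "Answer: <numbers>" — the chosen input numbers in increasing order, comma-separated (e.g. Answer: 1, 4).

input #1, h=12, t=3: events B2->E, B1->F, B4->E, B3->F, B6->E, B5->F, B7->F, B9->E, B8->T, B10->F; outcomes B1=F, B2=E, B3=F, B4=E, B5=F, B6=E, B7=F, B8=T, B9=E, B10=F
input #2, h=13, t=-1: events B2->E, B1->T, B4->E, B3->F, B6->E, B5->F, B7->F, B9->E, B8->F, B10->F; outcomes B1=T, B2=E, B3=F, B4=E, B5=F, B6=E, B7=F, B8=F, B9=E, B10=F
input #3, h=16, t=-2: events B2->E, B1->T, B4->E, B3->F, B6->E, B5->F, B7->F, B9->S, B8->F, B10->T; outcomes B1=T, B2=E, B3=F, B4=E, B5=F, B6=E, B7=F, B8=F, B9=S, B10=T
input #4, h=17, t=7: events B2->E, B1->T, B4->E, B3->T, B6->E, B5->T, B6->E, B5->T, B6->E, B5->T, B6->E, B5->T, B6->E, B5->T, ...; outcomes B1=T, B2=E, B3=T, B4=E, B5=T, B5=F, B6=S, B6=E, B7=T, B10=F
input #5, h=17, t=-1: events B2->E, B1->T, B4->E, B3->F, B6->E, B5->F, B7->F, B9->S, B8->F, B10->T; outcomes B1=T, B2=E, B3=F, B4=E, B5=F, B6=E, B7=F, B8=F, B9=S, B10=T
input #6, h=4, t=0: events B2->E, B1->T, B4->S, B3->F, B6->S, B5->F, B7->T, B10->F; outcomes B1=T, B2=E, B3=F, B4=S, B5=F, B6=S, B7=T, B10=F
input #7, h=14, t=1: events B2->E, B1->T, B4->E, B3->F, B6->E, B5->F, B7->F, B9->S, B8->F, B10->F; outcomes B1=T, B2=E, B3=F, B4=E, B5=F, B6=E, B7=F, B8=F, B9=S, B10=F
input #8, h=16, t=0: events B2->E, B1->T, B4->E, B3->F, B6->E, B5->F, B7->F, B9->S, B8->F, B10->T; outcomes B1=T, B2=E, B3=F, B4=E, B5=F, B6=E, B7=F, B8=F, B9=S, B10=T
together the pool reaches 19 outcomes: B1=T, B1=F, B2=E, B3=T, B3=F, B4=S, B4=E, B5=T, B5=F, B6=S, B6=E, B7=T, B7=F, B8=T, B8=F, B9=S, B9=E, B10=T, B10=F
checked all size-1 subsets: none covers 19 outcomes (max 10/19)
checked all size-2 subsets: none covers 19 outcomes (max 15/19)
checked all size-3 subsets: none covers 19 outcomes (max 18/19)
inputs {1, 3, 4, 6} (size 4) cover everything; no size-4 subset with a lexicographically smaller index list covers all 19

Answer: 1, 3, 4, 6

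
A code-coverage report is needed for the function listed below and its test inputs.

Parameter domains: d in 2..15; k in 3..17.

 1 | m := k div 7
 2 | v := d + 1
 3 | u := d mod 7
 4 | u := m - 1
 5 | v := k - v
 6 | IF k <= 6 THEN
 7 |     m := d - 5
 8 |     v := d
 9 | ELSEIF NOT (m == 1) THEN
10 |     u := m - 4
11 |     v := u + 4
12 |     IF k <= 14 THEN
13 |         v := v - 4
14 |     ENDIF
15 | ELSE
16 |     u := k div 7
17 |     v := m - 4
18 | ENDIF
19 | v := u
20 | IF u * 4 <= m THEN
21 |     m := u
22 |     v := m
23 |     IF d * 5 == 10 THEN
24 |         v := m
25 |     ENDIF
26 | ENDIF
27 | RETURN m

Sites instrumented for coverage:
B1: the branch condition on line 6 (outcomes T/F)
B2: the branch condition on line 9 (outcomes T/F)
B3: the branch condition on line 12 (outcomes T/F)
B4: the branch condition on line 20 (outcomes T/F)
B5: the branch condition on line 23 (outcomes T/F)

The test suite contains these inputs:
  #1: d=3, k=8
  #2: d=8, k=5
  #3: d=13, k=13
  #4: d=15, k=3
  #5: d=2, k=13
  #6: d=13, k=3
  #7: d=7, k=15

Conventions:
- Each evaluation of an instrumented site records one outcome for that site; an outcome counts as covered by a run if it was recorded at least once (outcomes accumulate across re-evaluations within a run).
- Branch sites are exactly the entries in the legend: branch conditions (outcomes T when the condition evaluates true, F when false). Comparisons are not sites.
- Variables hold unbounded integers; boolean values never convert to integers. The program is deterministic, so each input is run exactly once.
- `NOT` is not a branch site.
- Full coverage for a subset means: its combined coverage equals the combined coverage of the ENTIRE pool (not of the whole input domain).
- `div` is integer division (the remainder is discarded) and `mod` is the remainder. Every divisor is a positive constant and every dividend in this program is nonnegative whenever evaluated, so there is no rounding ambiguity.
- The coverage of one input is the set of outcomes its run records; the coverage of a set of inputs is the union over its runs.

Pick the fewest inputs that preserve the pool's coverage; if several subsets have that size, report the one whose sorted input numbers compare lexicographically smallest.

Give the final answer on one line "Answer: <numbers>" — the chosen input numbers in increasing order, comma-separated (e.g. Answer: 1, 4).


input #1 (d=3, k=8): covers B1=F, B2=F, B4=F
input #2 (d=8, k=5): covers B1=T, B4=T, B5=F
input #3 (d=13, k=13): covers B1=F, B2=F, B4=F
input #4 (d=15, k=3): covers B1=T, B4=T, B5=F
input #5 (d=2, k=13): covers B1=F, B2=F, B4=F
input #6 (d=13, k=3): covers B1=T, B4=T, B5=F
input #7 (d=7, k=15): covers B1=F, B2=T, B3=F, B4=T, B5=F
pool-wide coverage (8 outcomes): B1=T, B1=F, B2=T, B2=F, B3=F, B4=T, B4=F, B5=F
no size-1 subset reaches all 8 outcomes (best union: 5/8)
no size-2 subset reaches all 8 outcomes (best union: 7/8)
size 3: inputs {1, 2, 7} cover all 8 outcomes, and no lexicographically smaller subset of this size does
Answer: 1, 2, 7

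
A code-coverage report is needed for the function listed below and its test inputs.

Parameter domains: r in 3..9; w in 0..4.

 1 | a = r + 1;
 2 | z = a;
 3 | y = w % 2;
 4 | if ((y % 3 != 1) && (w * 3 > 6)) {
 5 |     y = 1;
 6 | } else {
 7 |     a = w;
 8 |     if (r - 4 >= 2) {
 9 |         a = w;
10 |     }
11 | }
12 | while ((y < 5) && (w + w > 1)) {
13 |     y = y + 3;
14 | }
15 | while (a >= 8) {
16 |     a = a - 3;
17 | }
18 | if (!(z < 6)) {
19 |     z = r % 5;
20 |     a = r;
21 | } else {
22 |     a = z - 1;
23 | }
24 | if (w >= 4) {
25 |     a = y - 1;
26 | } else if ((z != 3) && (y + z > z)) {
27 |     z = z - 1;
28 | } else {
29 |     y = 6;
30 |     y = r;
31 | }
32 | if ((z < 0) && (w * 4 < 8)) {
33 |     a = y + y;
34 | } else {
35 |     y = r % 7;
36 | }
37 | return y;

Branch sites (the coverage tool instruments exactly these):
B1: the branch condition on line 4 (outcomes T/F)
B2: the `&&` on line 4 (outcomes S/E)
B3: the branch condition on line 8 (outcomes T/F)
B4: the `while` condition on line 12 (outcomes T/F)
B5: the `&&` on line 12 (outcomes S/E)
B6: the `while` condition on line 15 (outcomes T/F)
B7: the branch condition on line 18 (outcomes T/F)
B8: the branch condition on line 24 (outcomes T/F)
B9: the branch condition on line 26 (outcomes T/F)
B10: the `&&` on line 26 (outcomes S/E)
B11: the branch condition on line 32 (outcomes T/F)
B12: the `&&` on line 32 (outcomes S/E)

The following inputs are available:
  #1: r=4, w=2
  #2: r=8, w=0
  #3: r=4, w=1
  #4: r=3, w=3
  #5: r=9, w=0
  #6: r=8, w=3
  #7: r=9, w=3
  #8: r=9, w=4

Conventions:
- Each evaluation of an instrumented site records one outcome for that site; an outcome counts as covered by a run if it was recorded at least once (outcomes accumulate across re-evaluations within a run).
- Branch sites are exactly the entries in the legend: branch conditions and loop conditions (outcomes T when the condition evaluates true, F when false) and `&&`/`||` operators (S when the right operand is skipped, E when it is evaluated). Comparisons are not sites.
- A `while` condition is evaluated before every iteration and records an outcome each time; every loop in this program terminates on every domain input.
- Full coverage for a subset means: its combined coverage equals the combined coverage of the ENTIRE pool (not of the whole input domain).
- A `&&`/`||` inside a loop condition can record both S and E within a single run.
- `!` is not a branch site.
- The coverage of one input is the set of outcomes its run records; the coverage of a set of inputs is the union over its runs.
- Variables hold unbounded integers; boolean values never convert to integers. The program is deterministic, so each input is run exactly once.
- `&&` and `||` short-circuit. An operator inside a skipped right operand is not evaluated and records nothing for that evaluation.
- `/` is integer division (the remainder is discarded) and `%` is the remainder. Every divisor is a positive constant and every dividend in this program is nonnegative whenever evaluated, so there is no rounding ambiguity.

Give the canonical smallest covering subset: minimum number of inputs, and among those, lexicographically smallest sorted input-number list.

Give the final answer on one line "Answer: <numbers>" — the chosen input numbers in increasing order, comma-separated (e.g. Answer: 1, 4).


run #1 (r=4, w=2) runs B2->E, B1->F, B3->F, B5->E, B4->T, B5->E, B4->T, B5->S, B4->F, B6->F, B7->F, B8->F, B10->E, B9->T, ...; records B1=F, B2=E, B3=F, B4=T, B4=F, B5=S, B5=E, B6=F, B7=F, B8=F, B9=T, B10=E, B11=F, B12=S
run #2 (r=8, w=0) runs B2->E, B1->F, B3->T, B5->E, B4->F, B6->F, B7->T, B8->F, B10->S, B9->F, B12->S, B11->F; records B1=F, B2=E, B3=T, B4=F, B5=E, B6=F, B7=T, B8=F, B9=F, B10=S, B11=F, B12=S
run #3 (r=4, w=1) runs B2->S, B1->F, B3->F, B5->E, B4->T, B5->E, B4->T, B5->S, B4->F, B6->F, B7->F, B8->F, B10->E, B9->T, ...; records B1=F, B2=S, B3=F, B4=T, B4=F, B5=S, B5=E, B6=F, B7=F, B8=F, B9=T, B10=E, B11=F, B12=S
run #4 (r=3, w=3) runs B2->S, B1->F, B3->F, B5->E, B4->T, B5->E, B4->T, B5->S, B4->F, B6->F, B7->F, B8->F, B10->E, B9->T, ...; records B1=F, B2=S, B3=F, B4=T, B4=F, B5=S, B5=E, B6=F, B7=F, B8=F, B9=T, B10=E, B11=F, B12=S
run #5 (r=9, w=0) runs B2->E, B1->F, B3->T, B5->E, B4->F, B6->F, B7->T, B8->F, B10->E, B9->F, B12->S, B11->F; records B1=F, B2=E, B3=T, B4=F, B5=E, B6=F, B7=T, B8=F, B9=F, B10=E, B11=F, B12=S
run #6 (r=8, w=3) runs B2->S, B1->F, B3->T, B5->E, B4->T, B5->E, B4->T, B5->S, B4->F, B6->F, B7->T, B8->F, B10->S, B9->F, ...; records B1=F, B2=S, B3=T, B4=T, B4=F, B5=S, B5=E, B6=F, B7=T, B8=F, B9=F, B10=S, B11=F, B12=S
run #7 (r=9, w=3) runs B2->S, B1->F, B3->T, B5->E, B4->T, B5->E, B4->T, B5->S, B4->F, B6->F, B7->T, B8->F, B10->E, B9->T, ...; records B1=F, B2=S, B3=T, B4=T, B4=F, B5=S, B5=E, B6=F, B7=T, B8=F, B9=T, B10=E, B11=F, B12=S
run #8 (r=9, w=4) runs B2->E, B1->T, B5->E, B4->T, B5->E, B4->T, B5->S, B4->F, B6->T, B6->F, B7->T, B8->T, B12->S, B11->F; records B1=T, B2=E, B4=T, B4=F, B5=S, B5=E, B6=T, B6=F, B7=T, B8=T, B11=F, B12=S
union over all inputs: B1=T, B1=F, B2=S, B2=E, B3=T, B3=F, B4=T, B4=F, B5=S, B5=E, B6=T, B6=F, B7=T, B7=F, B8=T, B8=F, B9=T, B9=F, B10=S, B10=E, B11=F, B12=S (22 outcomes)
size 1 is not enough: best union over all size-1 subsets is 14/22
size 2 is not enough: best union over all size-2 subsets is 19/22
at size 3, {1, 6, 8} reaches all 22 outcomes; every lexicographically earlier size-3 subset fails
Answer: 1, 6, 8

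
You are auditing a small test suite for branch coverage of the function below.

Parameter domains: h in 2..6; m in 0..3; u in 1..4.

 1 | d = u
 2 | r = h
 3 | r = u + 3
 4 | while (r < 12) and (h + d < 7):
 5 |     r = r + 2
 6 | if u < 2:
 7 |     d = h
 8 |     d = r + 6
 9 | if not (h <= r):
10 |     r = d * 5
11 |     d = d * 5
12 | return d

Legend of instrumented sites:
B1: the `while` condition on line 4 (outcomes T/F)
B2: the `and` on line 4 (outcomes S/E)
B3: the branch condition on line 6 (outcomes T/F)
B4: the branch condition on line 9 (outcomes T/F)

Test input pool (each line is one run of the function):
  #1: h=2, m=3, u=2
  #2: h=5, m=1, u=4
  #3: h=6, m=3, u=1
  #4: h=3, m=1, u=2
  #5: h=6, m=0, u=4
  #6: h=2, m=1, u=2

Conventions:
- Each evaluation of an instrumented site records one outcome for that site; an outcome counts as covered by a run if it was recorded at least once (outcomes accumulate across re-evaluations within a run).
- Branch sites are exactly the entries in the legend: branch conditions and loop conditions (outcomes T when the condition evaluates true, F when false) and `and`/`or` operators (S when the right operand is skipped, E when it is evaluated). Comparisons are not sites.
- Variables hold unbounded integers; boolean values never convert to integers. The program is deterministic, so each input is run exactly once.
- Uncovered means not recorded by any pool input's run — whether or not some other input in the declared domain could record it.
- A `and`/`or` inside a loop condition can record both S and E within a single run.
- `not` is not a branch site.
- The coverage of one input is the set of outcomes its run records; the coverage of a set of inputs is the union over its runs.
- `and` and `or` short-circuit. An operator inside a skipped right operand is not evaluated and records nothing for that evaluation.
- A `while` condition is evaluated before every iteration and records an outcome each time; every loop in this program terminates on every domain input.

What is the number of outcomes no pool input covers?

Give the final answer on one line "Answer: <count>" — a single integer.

run #1 (h=2, m=3, u=2) runs B2->E, B1->T, B2->E, B1->T, B2->E, B1->T, B2->E, B1->T, B2->S, B1->F, B3->F, B4->F; records B1=T, B1=F, B2=S, B2=E, B3=F, B4=F
run #2 (h=5, m=1, u=4) runs B2->E, B1->F, B3->F, B4->F; records B1=F, B2=E, B3=F, B4=F
run #3 (h=6, m=3, u=1) runs B2->E, B1->F, B3->T, B4->T; records B1=F, B2=E, B3=T, B4=T
run #4 (h=3, m=1, u=2) runs B2->E, B1->T, B2->E, B1->T, B2->E, B1->T, B2->E, B1->T, B2->S, B1->F, B3->F, B4->F; records B1=T, B1=F, B2=S, B2=E, B3=F, B4=F
run #5 (h=6, m=0, u=4) runs B2->E, B1->F, B3->F, B4->F; records B1=F, B2=E, B3=F, B4=F
run #6 (h=2, m=1, u=2) runs B2->E, B1->T, B2->E, B1->T, B2->E, B1->T, B2->E, B1->T, B2->S, B1->F, B3->F, B4->F; records B1=T, B1=F, B2=S, B2=E, B3=F, B4=F
union over the pool: B1=T, B1=F, B2=S, B2=E, B3=T, B3=F, B4=T, B4=F
uncovered (0 of 8): none

Answer: 0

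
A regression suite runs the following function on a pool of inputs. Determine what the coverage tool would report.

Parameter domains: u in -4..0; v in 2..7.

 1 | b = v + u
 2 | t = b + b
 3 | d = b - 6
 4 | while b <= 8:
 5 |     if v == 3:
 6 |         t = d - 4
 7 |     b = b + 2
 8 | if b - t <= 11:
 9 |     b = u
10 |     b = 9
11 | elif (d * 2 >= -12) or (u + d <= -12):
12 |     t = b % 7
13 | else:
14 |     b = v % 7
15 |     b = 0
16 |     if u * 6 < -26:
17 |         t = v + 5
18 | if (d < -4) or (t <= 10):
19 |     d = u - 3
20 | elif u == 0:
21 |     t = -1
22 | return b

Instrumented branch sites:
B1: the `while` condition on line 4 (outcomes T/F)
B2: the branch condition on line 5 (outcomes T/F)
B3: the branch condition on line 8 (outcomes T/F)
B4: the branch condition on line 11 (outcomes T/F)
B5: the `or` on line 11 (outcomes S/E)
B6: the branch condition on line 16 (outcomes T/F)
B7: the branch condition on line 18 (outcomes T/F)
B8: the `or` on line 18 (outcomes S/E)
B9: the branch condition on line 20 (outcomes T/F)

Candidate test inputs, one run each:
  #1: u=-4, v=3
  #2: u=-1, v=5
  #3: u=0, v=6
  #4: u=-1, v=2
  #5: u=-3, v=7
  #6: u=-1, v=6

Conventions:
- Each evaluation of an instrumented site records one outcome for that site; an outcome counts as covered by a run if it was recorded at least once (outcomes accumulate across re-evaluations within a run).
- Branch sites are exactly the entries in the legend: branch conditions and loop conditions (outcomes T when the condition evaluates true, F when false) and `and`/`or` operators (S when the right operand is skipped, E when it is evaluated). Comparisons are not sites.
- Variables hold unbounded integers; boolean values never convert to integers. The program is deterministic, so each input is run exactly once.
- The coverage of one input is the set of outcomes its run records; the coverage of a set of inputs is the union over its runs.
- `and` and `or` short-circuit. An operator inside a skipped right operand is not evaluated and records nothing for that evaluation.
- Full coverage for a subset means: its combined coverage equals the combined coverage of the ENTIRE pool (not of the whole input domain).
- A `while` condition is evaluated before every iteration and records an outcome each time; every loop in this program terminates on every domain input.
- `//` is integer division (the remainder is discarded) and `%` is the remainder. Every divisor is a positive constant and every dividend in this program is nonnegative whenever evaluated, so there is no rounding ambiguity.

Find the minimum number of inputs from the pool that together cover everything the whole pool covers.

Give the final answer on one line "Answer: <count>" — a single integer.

input #1 (u=-4, v=3): covers B1=T, B1=F, B2=T, B3=F, B4=F, B5=E, B6=F, B7=T, B8=S
input #2 (u=-1, v=5): covers B1=T, B1=F, B2=F, B3=T, B7=T, B8=E
input #3 (u=0, v=6): covers B1=T, B1=F, B2=F, B3=T, B7=F, B8=E, B9=T
input #4 (u=-1, v=2): covers B1=T, B1=F, B2=F, B3=T, B7=T, B8=S
input #5 (u=-3, v=7): covers B1=T, B1=F, B2=F, B3=T, B7=T, B8=E
input #6 (u=-1, v=6): covers B1=T, B1=F, B2=F, B3=T, B7=T, B8=E
the full pool covers 14 outcomes: B1=T, B1=F, B2=T, B2=F, B3=T, B3=F, B4=F, B5=E, B6=F, B7=T, B7=F, B8=S, B8=E, B9=T
checked all size-1 subsets: none covers 14 outcomes (max 9/14)
size 2: inputs {1, 3} cover all 14 outcomes, and no lexicographically smaller subset of this size does

Answer: 2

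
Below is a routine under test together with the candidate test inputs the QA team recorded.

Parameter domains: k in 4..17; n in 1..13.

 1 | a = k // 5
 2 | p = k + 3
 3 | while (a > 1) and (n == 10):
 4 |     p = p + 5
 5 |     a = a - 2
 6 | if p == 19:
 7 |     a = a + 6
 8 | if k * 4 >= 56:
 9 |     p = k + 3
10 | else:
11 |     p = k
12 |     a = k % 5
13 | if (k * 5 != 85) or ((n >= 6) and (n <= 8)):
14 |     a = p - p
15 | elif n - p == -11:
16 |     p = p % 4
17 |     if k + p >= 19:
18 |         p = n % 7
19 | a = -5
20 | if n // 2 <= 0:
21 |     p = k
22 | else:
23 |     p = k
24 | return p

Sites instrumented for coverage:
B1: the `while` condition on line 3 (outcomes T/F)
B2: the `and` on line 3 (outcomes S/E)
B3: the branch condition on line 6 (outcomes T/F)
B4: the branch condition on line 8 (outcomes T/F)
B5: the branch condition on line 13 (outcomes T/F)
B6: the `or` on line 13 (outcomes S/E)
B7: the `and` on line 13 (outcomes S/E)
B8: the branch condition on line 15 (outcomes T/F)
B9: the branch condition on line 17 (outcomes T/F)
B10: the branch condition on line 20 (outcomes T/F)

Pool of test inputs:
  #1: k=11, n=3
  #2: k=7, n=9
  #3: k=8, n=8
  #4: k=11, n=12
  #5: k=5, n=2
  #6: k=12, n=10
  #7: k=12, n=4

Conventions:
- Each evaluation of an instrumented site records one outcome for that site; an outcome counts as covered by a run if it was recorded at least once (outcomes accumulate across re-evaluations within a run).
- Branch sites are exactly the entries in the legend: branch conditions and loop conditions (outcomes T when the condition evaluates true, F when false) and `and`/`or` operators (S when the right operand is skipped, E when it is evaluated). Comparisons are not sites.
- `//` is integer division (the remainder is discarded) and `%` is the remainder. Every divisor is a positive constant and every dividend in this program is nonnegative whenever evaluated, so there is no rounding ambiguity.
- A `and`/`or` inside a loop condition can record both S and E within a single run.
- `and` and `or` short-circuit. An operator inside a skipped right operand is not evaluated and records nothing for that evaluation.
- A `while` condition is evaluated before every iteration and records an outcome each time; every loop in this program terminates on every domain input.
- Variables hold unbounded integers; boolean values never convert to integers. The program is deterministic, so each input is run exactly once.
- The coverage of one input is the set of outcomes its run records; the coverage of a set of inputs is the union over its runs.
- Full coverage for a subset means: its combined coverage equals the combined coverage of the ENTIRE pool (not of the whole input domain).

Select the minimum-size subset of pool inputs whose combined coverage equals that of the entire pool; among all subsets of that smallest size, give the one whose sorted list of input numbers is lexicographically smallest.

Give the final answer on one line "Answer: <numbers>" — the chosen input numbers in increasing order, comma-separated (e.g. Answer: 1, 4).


input #1, k=11, n=3: events B2->E, B1->F, B3->F, B4->F, B6->S, B5->T, B10->F; outcomes B1=F, B2=E, B3=F, B4=F, B5=T, B6=S, B10=F
input #2, k=7, n=9: events B2->S, B1->F, B3->F, B4->F, B6->S, B5->T, B10->F; outcomes B1=F, B2=S, B3=F, B4=F, B5=T, B6=S, B10=F
input #3, k=8, n=8: events B2->S, B1->F, B3->F, B4->F, B6->S, B5->T, B10->F; outcomes B1=F, B2=S, B3=F, B4=F, B5=T, B6=S, B10=F
input #4, k=11, n=12: events B2->E, B1->F, B3->F, B4->F, B6->S, B5->T, B10->F; outcomes B1=F, B2=E, B3=F, B4=F, B5=T, B6=S, B10=F
input #5, k=5, n=2: events B2->S, B1->F, B3->F, B4->F, B6->S, B5->T, B10->F; outcomes B1=F, B2=S, B3=F, B4=F, B5=T, B6=S, B10=F
input #6, k=12, n=10: events B2->E, B1->T, B2->S, B1->F, B3->F, B4->F, B6->S, B5->T, B10->F; outcomes B1=T, B1=F, B2=S, B2=E, B3=F, B4=F, B5=T, B6=S, B10=F
input #7, k=12, n=4: events B2->E, B1->F, B3->F, B4->F, B6->S, B5->T, B10->F; outcomes B1=F, B2=E, B3=F, B4=F, B5=T, B6=S, B10=F
together the pool reaches 9 outcomes: B1=T, B1=F, B2=S, B2=E, B3=F, B4=F, B5=T, B6=S, B10=F
the canonical winner is {6}: size 1, full 9-outcome coverage, earliest index list among size-1 covers
Answer: 6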